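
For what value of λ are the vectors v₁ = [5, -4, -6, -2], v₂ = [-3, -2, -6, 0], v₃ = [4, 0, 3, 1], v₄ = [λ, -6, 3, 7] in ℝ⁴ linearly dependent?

The set is linearly dependent precisely when det[v₁; v₂; v₃; v₄] = 0.
Expanding, det = 456 - 24*λ.
Solving 456 - 24*λ = 0 yields λ = 19.

λ = 19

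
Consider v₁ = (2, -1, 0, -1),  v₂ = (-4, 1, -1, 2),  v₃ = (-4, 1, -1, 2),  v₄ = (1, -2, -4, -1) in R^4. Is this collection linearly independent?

Two of the vectors are equal, giving an immediate dependence.

linearly dependent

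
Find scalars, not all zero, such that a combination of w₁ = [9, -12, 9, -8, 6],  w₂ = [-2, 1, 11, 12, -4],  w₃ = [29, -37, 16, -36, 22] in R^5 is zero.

3w₁ - w₂ - w₃ = 0

Write the vectors as columns of a matrix and find a nonzero vector in its null space.
A generator of the null space is (3, -1, -1).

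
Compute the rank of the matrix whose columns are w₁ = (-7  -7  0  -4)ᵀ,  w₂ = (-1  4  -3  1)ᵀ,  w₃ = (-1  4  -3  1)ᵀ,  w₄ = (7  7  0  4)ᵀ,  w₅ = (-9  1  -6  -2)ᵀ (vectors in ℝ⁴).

2

Row-reduce the 5×4 matrix with these as rows.
There are 2 pivot columns, so rank = 2.
(With 5 elements in a 4-dimensional space the rank is at most 4.)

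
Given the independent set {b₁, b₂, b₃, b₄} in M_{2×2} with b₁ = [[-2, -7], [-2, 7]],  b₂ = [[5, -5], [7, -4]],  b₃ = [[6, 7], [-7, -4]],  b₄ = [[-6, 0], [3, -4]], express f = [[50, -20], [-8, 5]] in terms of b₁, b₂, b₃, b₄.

Work in coordinates with respect to the standard basis {E₁₁, E₁₂, E₂₁, E₂₂}.
Set up the augmented matrix [b₁ | b₂ | b₃ | b₄ | f] and row-reduce.
Back-substitution yields (α₁, …, α₄) = (3, 4, 3, -3).

f = 3b₁ + 4b₂ + 3b₃ - 3b₄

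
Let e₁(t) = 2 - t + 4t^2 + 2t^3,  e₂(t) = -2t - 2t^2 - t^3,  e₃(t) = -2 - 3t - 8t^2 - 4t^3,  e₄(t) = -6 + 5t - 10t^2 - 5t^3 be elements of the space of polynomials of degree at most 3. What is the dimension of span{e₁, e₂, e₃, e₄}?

2

Represent each element by its coordinate vector in ℝ⁴.
Form the matrix with e₁, e₂, e₃, e₄ as columns and reduce.
There are 2 pivot columns, so rank = 2.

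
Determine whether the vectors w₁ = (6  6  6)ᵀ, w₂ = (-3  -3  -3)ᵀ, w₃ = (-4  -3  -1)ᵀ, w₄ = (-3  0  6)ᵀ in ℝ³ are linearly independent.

There are 4 vectors in a 3-dimensional space, so they cannot be linearly independent.

linearly dependent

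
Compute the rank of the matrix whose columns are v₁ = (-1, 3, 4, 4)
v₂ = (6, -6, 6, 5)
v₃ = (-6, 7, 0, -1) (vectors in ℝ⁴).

Put the 4×3 matrix [v₁|v₂|v₃] into echelon form.
There are 3 pivot columns, so rank = 3.

rank 3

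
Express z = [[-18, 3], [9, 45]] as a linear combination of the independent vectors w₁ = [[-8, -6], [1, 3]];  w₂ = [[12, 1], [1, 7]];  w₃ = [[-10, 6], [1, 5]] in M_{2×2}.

Take coordinate vectors relative to {E₁₁, E₁₂, E₂₁, E₂₂}.
Write z = c₁w₁ + … + c₃w₃ and equate components.
Row-reducing the augmented matrix gives the unique coefficients (c₁, c₂, c₃) = (3, 3, 3).

z = 3w₁ + 3w₂ + 3w₃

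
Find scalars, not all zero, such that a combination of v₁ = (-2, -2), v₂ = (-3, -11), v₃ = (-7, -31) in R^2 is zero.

v₁ - 3v₂ + v₃ = 0

Solve the homogeneous system with v₁, v₂, v₃ as columns by row-reducing the coefficient matrix.
A generator of the null space is (1, -3, 1).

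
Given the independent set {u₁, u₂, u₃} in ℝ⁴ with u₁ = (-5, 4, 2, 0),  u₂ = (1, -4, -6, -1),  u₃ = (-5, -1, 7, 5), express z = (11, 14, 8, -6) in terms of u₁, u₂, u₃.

Solve the system with u₁, u₂, u₃ as columns and z as the right-hand side.
Row-reducing the augmented matrix gives the unique coefficients (a₁, a₂, a₃) = (-1, -4, -2).

z = -u₁ - 4u₂ - 2u₃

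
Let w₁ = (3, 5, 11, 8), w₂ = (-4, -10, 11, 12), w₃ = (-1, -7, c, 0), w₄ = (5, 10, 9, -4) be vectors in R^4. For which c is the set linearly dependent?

Dependence holds iff the 4×4 matrix [w₁ w₂ w₃ w₄] is singular.
Expanding, det = 60*c - 3420.
Solving 60*c - 3420 = 0 yields c = 57.

c = 57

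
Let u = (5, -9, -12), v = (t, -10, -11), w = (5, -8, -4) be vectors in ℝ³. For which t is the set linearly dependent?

t = 23/4

Place the vectors as rows of a 3×3 matrix; dependence ⇔ determinant zero.
Expanding, det = 60*t - 345.
Solving 60*t - 345 = 0 yields t = 23/4.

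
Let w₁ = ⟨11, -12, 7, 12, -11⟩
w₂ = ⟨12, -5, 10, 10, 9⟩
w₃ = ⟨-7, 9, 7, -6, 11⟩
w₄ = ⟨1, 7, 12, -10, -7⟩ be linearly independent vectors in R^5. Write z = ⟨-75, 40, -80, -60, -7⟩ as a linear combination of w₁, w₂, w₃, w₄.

z = -3w₁ - 4w₂ - w₃ - w₄

Solve the system with w₁, w₂, w₃, w₄ as columns and z as the right-hand side.
The system has the unique solution (a₁, …, a₄) = (-3, -4, -1, -1).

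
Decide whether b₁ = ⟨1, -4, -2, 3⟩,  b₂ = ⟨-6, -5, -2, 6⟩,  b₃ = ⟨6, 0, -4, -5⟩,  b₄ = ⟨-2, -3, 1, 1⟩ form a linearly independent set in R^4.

linearly independent

Place the vectors as rows of a 4×4 matrix and reduce to echelon form.
The reduction yields 4 nonzero rows, so the rank is 4.
Since rank = 4 (the number of vectors), the set is linearly independent.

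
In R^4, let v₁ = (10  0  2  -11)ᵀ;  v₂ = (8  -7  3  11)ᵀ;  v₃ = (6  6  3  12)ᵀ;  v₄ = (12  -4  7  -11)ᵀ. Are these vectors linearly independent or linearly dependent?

Form the 4×4 matrix with these as columns; its determinant is 11376.
A nonzero determinant means the columns are linearly independent.

linearly independent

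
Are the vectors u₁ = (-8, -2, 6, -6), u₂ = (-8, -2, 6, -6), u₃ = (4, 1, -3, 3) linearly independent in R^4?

linearly dependent

Row-reduce the matrix whose columns are u₁, u₂, u₃.
The reduction yields 1 nonzero row, so the rank is 1.
Since rank 1 < 3, the set is linearly dependent.
Indeed u₁ - u₂ = 0.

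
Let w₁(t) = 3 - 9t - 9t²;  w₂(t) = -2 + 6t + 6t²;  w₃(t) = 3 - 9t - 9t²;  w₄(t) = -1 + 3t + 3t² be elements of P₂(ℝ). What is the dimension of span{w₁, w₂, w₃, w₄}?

Pass to coordinate vectors with respect to the basis {1, t, t²}.
Row-reduce the 4×3 matrix with these as rows.
Exactly 1 pivot survives; hence the rank is 1.
(With 4 elements in a 3-dimensional space the rank is at most 3.)

dim = 1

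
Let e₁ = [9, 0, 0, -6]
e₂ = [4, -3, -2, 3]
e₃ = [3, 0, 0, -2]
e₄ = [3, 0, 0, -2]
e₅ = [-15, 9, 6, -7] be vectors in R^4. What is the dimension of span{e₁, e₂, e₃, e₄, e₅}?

Put the 4×5 matrix [e₁|e₂|e₃|e₄|e₅] into echelon form.
Exactly 2 pivots survive; hence the rank is 2.
(With 5 elements in a 4-dimensional space the rank is at most 4.)

2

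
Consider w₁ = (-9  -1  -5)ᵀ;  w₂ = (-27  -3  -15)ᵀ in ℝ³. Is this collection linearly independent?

linearly dependent

Row-reduce the matrix whose columns are w₁, w₂.
The reduction yields 1 nonzero row, so the rank is 1.
Since rank 1 < 2, the set is linearly dependent.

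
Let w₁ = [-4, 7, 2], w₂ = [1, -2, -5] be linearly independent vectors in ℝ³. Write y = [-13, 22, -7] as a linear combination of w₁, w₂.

y = 4w₁ + 3w₂

Since w₁, w₂ are independent, the coefficients expressing y are uniquely determined by a linear system.
Row-reducing the augmented matrix gives the unique coefficients (a₁, a₂) = (4, 3).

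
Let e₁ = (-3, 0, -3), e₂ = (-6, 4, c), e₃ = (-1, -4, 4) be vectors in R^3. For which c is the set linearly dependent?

c = -11

The vectors are dependent exactly when the determinant of the matrix with rows e₁, e₂, e₃ vanishes.
Cofactor expansion gives det = -12*c - 132.
This vanishes exactly when c = -11.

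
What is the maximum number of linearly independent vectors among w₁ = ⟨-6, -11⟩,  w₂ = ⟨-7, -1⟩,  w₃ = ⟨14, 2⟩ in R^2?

Form the matrix with w₁, w₂, w₃ as columns and reduce.
The echelon form has 2 nonzero rows, so the rank is 2.
(With 3 elements in a 2-dimensional space the rank is at most 2.)

2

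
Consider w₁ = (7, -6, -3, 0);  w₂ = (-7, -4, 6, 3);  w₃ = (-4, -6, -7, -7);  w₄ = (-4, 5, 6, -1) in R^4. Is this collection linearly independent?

linearly independent

Row-reduce the matrix whose columns are w₁, w₂, w₃, w₄.
The reduction yields 4 nonzero rows, so the rank is 4.
Since rank = 4 (the number of vectors), the set is linearly independent.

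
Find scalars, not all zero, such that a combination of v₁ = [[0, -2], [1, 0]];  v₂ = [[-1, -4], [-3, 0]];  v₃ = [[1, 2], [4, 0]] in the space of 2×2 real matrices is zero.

Take coordinates with respect to {E₁₁, E₁₂, E₂₁, E₂₂}.
Row-reduce the matrix with v₁, v₂, v₃ as columns; the null space gives the coefficients.
A generator of the null space is (1, -1, -1).

v₁ - v₂ - v₃ = 0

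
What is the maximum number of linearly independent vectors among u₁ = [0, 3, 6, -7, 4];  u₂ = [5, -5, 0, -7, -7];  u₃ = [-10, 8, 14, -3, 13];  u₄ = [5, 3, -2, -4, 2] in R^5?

3

Row-reduce the 4×5 matrix with these as rows.
There are 3 pivot columns, so rank = 3.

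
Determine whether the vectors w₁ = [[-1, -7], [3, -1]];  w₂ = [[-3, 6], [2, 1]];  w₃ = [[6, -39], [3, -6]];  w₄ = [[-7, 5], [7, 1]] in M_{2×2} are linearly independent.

linearly dependent

Write each element as a coordinate vector in ℝ⁴ using {E₁₁, E₁₂, E₂₁, E₂₂}.
Form the 4×4 matrix with these as columns; its determinant is 0.
A zero determinant means the columns are linearly dependent.
Indeed 3w₁ - 3w₂ - w₃ = 0.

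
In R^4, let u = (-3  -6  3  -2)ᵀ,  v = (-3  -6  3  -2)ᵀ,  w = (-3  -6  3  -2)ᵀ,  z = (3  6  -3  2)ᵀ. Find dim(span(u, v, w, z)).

1

Apply Gaussian elimination to the matrix whose rows are u, v, w, z.
There is 1 pivot column, so rank = 1.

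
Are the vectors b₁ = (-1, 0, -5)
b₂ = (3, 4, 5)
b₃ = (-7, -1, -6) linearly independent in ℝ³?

linearly independent

The matrix [b₁|b₂|b₃] has determinant -106.
A nonzero determinant means the columns are linearly independent.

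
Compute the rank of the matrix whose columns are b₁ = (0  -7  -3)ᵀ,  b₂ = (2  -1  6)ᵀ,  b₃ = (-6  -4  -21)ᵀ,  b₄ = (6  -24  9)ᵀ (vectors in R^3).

Put the 3×4 matrix [b₁|b₂|b₃|b₄] into echelon form.
There are 2 pivot columns, so rank = 2.
(With 4 elements in a 3-dimensional space the rank is at most 3.)

2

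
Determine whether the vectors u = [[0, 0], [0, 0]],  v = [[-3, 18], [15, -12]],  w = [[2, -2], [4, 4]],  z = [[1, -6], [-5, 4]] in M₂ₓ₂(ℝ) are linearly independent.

linearly dependent

Write each element as a coordinate vector in ℝ⁴ using {E₁₁, E₁₂, E₂₁, E₂₂}.
One of the vectors is the zero vector, so the set is linearly dependent.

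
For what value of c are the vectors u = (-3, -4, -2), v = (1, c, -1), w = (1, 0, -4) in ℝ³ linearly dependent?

The set is linearly dependent precisely when det[u; v; w] = 0.
Expanding, det = 14*c - 12.
Setting this to zero gives c = 6/7.

c = 6/7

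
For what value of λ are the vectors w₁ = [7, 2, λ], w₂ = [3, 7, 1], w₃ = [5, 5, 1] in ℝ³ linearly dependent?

The set is linearly dependent precisely when det[w₁; w₂; w₃] = 0.
The determinant works out to 18 - 20*λ.
This vanishes exactly when λ = 9/10.

λ = 9/10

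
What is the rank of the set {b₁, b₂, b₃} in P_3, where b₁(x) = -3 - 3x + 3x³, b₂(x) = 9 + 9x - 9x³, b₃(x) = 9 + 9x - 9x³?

Use coordinates relative to {1, x, …, x³}.
Apply Gaussian elimination to the matrix whose rows are b₁, b₂, b₃.
Exactly 1 pivot survives; hence the rank is 1.

rank 1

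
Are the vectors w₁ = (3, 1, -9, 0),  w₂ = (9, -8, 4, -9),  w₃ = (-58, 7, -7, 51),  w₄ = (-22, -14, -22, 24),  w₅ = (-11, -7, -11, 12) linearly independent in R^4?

There are 5 vectors in a 4-dimensional space, so they cannot be linearly independent.

linearly dependent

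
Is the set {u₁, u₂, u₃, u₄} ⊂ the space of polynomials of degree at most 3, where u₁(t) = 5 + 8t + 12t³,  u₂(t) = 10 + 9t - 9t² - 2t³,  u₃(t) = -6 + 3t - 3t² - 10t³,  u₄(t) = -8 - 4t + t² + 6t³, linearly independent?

linearly independent

Write each element as a coordinate vector in ℝ⁴ using {1, t, …, t³}.
Row-reduce the matrix whose columns are u₁, u₂, u₃, u₄.
The reduction yields 4 nonzero rows, so the rank is 4.
Since rank = 4 (the number of vectors), the set is linearly independent.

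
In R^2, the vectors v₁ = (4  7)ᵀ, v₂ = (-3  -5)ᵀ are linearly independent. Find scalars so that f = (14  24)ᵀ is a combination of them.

f = 2v₁ - 2v₂

Write f = a₁v₁ + a₂v₂ and equate components.
The system has the unique solution (a₁, a₂) = (2, -2).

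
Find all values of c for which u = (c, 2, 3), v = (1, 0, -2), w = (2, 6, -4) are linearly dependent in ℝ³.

c = -3/2

The vectors are dependent exactly when the determinant of the matrix with rows u, v, w vanishes.
The determinant works out to 12*c + 18.
This vanishes exactly when c = -3/2.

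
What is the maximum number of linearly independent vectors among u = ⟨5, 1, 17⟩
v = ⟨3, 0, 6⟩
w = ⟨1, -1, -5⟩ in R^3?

2

Form the matrix with u, v, w as columns and reduce.
Reduction leaves 2 leading entries, giving rank 2.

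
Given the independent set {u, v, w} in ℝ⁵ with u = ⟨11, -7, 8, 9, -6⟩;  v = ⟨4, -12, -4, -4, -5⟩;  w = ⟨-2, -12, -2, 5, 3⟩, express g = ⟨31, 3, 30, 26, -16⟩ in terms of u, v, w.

g = 3u - v - w

Solve the system with u, v, w as columns and g as the right-hand side.
Back-substitution yields (a₁, a₂, a₃) = (3, -1, -1).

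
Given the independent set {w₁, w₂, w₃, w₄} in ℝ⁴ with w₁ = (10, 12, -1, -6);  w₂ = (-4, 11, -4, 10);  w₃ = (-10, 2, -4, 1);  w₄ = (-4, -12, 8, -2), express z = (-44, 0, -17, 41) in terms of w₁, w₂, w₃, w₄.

z = -3w₁ + 2w₂ + w₃ - w₄

Since w₁, w₂, w₃, w₄ are independent, the coefficients expressing z are uniquely determined by a linear system.
Back-substitution yields (c₁, …, c₄) = (-3, 2, 1, -1).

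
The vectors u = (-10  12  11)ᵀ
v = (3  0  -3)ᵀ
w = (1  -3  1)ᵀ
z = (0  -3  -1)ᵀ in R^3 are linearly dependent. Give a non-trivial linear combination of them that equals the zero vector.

u + 3v + w + 3z = 0

Row-reduce the matrix with u, v, w, z as columns; the null space gives the coefficients.
One solution (up to scaling) is (1, 3, 1, 3).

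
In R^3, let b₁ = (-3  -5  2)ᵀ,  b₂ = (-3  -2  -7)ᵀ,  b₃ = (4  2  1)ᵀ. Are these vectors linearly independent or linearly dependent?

Form the 3×3 matrix with these as columns; its determinant is 93.
A nonzero determinant means the columns are linearly independent.

linearly independent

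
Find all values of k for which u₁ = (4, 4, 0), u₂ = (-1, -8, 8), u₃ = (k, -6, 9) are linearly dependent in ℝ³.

Dependence holds iff the 3×3 matrix [u₁ u₂ u₃] is singular.
Cofactor expansion gives det = 32*k - 60.
This vanishes exactly when k = 15/8.

k = 15/8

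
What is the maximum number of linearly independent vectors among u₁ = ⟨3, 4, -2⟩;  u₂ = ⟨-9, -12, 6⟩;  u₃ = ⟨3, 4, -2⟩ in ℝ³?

1

Put the 3×3 matrix [u₁|u₂|u₃] into echelon form.
There is 1 pivot column, so rank = 1.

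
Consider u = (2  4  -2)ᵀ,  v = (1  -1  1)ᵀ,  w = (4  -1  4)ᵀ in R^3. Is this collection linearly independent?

The matrix [u|v|w] has determinant -12.
A nonzero determinant means the columns are linearly independent.

linearly independent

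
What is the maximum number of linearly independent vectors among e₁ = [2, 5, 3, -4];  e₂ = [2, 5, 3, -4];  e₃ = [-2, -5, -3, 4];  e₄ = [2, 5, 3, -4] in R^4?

Form the matrix with e₁, e₂, e₃, e₄ as columns and reduce.
Exactly 1 pivot survives; hence the rank is 1.

1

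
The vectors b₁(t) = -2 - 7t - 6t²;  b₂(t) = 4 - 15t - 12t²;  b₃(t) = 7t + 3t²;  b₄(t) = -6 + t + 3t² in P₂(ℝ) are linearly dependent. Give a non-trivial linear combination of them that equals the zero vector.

Take coordinates with respect to {1, t, t²}.
Solve the homogeneous system with b₁, b₂, b₃, b₄ as columns by row-reducing the coefficient matrix.
A generator of the null space is (1, -1, -1, -1).

b₁ - b₂ - b₃ - b₄ = 0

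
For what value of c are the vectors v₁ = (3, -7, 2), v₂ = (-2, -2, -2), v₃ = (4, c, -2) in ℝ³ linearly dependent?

c = -56

Dependence holds iff the 3×3 matrix [v₁ v₂ v₃] is singular.
Expanding, det = 2*c + 112.
This vanishes exactly when c = -56.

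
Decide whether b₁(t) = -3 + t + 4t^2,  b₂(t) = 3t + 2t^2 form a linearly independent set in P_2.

linearly independent

Take coordinates with respect to the standard basis {1, t, t^2}.
Row-reduce the matrix whose columns are b₁, b₂.
The reduction yields 2 nonzero rows, so the rank is 2.
Since rank = 2 (the number of vectors), the set is linearly independent.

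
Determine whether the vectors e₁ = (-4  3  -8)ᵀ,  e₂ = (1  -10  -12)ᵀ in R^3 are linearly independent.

Place the vectors as rows of a 2×3 matrix and reduce to echelon form.
The reduction yields 2 nonzero rows, so the rank is 2.
Since rank = 2 (the number of vectors), the set is linearly independent.

linearly independent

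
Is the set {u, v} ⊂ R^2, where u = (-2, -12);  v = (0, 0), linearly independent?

One of the vectors is the zero vector, so the set is linearly dependent.

linearly dependent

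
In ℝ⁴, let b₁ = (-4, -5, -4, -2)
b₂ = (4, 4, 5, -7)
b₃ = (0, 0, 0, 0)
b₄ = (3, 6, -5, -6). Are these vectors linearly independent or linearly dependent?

One of the vectors is the zero vector, so the set is linearly dependent.

linearly dependent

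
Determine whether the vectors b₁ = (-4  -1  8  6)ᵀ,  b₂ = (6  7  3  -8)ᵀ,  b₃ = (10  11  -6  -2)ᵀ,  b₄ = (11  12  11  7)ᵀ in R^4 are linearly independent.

linearly independent

Form the 4×4 matrix with these as columns; its determinant is 6366.
A nonzero determinant means the columns are linearly independent.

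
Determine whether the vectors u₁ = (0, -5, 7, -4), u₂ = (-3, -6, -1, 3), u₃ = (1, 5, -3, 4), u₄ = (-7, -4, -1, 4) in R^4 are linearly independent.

The matrix [u₁|u₂|u₃|u₄] has determinant 741.
A nonzero determinant means the columns are linearly independent.

linearly independent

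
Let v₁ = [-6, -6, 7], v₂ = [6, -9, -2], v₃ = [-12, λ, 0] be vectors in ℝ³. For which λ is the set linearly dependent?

Place the vectors as rows of a 3×3 matrix; dependence ⇔ determinant zero.
The determinant works out to 30*λ - 900.
Solving 30*λ - 900 = 0 yields λ = 30.

λ = 30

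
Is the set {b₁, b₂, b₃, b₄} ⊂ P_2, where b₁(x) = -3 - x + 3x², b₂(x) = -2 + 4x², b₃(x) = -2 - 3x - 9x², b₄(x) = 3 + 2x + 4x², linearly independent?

linearly dependent

Take coordinates with respect to the standard basis {1, x, x²}.
There are 4 vectors in a 3-dimensional space, so they cannot be linearly independent.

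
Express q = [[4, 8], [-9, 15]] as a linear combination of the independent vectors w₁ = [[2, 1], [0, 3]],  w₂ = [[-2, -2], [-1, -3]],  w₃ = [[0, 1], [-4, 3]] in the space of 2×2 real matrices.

Work in coordinates with respect to the standard basis {E₁₁, E₁₂, E₂₁, E₂₂}.
Set up the augmented matrix [w₁ | w₂ | w₃ | q] and row-reduce.
Back-substitution yields (c₁, c₂, c₃) = (-1, -3, 3).

q = -w₁ - 3w₂ + 3w₃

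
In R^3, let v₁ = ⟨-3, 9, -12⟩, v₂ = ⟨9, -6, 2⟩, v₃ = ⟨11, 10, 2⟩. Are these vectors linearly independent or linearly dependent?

linearly independent

Row-reduce the matrix whose columns are v₁, v₂, v₃.
The reduction yields 3 nonzero rows, so the rank is 3.
Since rank = 3 (the number of vectors), the set is linearly independent.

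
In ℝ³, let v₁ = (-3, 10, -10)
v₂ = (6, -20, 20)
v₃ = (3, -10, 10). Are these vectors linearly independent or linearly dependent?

linearly dependent

Form the 3×3 matrix with these as columns; its determinant is 0.
A zero determinant means the columns are linearly dependent.
Indeed 2v₁ + v₂ = 0.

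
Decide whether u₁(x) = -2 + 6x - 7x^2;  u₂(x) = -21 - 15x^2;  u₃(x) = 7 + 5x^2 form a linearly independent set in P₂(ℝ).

linearly dependent

Write each element as a coordinate vector in ℝ³ using {1, x, x^2}.
One vector is a scalar multiple of another, so the set is dependent.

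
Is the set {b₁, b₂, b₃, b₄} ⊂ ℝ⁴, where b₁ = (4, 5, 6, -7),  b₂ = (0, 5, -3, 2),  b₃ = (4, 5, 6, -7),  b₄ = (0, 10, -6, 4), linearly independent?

Form the 4×4 matrix with these as columns; its determinant is 0.
A zero determinant means the columns are linearly dependent.
Indeed b₁ - b₃ = 0.

linearly dependent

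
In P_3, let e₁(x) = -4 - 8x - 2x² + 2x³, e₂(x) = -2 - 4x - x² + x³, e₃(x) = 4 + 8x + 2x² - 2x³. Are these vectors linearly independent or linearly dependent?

linearly dependent

Take coordinates with respect to the standard basis {1, x, …, x³}.
Row-reduce the matrix whose columns are e₁, e₂, e₃.
The reduction yields 1 nonzero row, so the rank is 1.
Since rank 1 < 3, the set is linearly dependent.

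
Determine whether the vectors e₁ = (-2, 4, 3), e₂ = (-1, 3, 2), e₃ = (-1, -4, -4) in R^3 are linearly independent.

linearly independent

Form the 3×3 matrix with these as columns; its determinant is 5.
A nonzero determinant means the columns are linearly independent.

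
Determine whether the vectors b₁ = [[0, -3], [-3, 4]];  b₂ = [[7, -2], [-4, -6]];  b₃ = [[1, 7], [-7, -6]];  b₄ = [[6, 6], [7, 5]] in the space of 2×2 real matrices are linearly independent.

linearly independent

Take coordinates with respect to the standard basis {E₁₁, E₁₂, E₂₁, E₂₂}.
Form the 4×4 matrix with these as columns; its determinant is -6144.
A nonzero determinant means the columns are linearly independent.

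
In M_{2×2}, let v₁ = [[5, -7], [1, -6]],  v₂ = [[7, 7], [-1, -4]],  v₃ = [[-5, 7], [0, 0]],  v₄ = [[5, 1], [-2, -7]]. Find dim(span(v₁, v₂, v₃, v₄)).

Use coordinates relative to {E₁₁, E₁₂, E₂₁, E₂₂}.
Apply Gaussian elimination to the matrix whose rows are v₁, v₂, v₃, v₄.
The echelon form has 4 nonzero rows, so the rank is 4.

dim = 4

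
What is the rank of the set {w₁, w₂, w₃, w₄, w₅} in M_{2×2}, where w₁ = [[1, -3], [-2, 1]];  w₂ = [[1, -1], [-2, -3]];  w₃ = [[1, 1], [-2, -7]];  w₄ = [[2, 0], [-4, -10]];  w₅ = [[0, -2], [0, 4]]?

2

Represent each element by its coordinate vector in ℝ⁴.
Form the matrix with w₁, w₂, w₃, w₄, w₅ as columns and reduce.
The echelon form has 2 nonzero rows, so the rank is 2.
(With 5 elements in a 4-dimensional space the rank is at most 4.)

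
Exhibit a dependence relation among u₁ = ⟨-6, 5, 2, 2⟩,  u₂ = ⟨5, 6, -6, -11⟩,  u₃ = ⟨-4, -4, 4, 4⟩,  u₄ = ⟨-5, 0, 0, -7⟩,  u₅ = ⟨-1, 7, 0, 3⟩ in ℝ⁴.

Row-reduce the matrix with u₁, u₂, u₃, u₄, u₅ as columns; the null space gives the coefficients.
A generator of the null space is (3, 1, 0, -2, -3).

3u₁ + u₂ - 2u₄ - 3u₅ = 0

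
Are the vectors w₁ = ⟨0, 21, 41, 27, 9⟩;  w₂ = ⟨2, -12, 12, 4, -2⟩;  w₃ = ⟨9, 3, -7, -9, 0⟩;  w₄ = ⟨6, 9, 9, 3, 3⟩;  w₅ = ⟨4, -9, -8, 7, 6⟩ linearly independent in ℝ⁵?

Row-reduce the matrix whose columns are w₁, w₂, w₃, w₄, w₅.
The reduction yields 4 nonzero rows, so the rank is 4.
Since rank 4 < 5, the set is linearly dependent.
Indeed w₁ + 2w₃ - 3w₄ = 0.

linearly dependent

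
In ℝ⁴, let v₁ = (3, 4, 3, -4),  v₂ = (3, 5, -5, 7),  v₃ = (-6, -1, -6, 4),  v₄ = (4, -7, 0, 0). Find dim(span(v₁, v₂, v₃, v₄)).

Form the matrix with v₁, v₂, v₃, v₄ as columns and reduce.
There are 4 pivot columns, so rank = 4.

4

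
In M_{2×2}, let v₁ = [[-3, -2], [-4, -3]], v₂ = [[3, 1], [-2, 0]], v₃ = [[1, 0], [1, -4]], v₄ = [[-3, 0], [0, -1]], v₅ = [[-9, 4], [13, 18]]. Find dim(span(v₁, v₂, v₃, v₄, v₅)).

Pass to coordinate vectors with respect to the basis {E₁₁, E₁₂, E₂₁, E₂₂}.
Row-reduce the 5×4 matrix with these as rows.
There are 4 pivot columns, so rank = 4.
(With 5 elements in a 4-dimensional space the rank is at most 4.)

dim = 4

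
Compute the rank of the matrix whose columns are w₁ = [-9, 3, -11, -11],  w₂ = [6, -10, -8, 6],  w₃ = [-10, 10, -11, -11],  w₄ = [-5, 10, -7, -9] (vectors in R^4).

4

Row-reduce the 4×4 matrix with these as rows.
Exactly 4 pivots survive; hence the rank is 4.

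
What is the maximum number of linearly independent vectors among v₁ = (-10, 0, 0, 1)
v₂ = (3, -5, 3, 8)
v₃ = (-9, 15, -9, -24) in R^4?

2

Row-reduce the 3×4 matrix with these as rows.
Exactly 2 pivots survive; hence the rank is 2.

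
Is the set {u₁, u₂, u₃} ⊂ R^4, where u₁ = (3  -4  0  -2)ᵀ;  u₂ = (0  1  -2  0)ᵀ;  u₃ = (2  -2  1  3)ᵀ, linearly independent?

linearly independent

Place the vectors as rows of a 3×4 matrix and reduce to echelon form.
The reduction yields 3 nonzero rows, so the rank is 3.
Since rank = 3 (the number of vectors), the set is linearly independent.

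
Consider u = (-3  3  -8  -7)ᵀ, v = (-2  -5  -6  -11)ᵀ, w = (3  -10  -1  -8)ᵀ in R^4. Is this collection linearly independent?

linearly independent

Place the vectors as rows of a 3×4 matrix and reduce to echelon form.
The reduction yields 3 nonzero rows, so the rank is 3.
Since rank = 3 (the number of vectors), the set is linearly independent.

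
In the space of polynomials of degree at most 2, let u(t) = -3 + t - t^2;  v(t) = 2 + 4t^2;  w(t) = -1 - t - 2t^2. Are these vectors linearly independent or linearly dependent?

linearly independent

Take coordinates with respect to the standard basis {1, t, t^2}.
Row-reduce the matrix whose columns are u, v, w.
The reduction yields 3 nonzero rows, so the rank is 3.
Since rank = 3 (the number of vectors), the set is linearly independent.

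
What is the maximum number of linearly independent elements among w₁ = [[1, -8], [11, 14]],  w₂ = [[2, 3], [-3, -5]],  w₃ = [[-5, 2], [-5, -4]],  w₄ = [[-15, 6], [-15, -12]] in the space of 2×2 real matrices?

Pass to coordinate vectors with respect to the basis {E₁₁, E₁₂, E₂₁, E₂₂}.
Form the matrix with w₁, w₂, w₃, w₄ as columns and reduce.
Reduction leaves 2 leading entries, giving rank 2.

2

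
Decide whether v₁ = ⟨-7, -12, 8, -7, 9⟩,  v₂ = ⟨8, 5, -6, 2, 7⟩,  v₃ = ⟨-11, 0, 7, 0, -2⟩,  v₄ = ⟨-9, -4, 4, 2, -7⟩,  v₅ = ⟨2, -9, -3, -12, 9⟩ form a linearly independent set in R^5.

linearly independent

The matrix [v₁|v₂|v₃|v₄|v₅] has determinant 40983.
A nonzero determinant means the columns are linearly independent.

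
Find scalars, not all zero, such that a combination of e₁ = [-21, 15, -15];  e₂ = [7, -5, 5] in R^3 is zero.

e₁ + 3e₂ = 0

Row-reduce the matrix with e₁, e₂ as columns; the null space gives the coefficients.
The free variable yields coefficients (1, 3) (any nonzero multiple also works).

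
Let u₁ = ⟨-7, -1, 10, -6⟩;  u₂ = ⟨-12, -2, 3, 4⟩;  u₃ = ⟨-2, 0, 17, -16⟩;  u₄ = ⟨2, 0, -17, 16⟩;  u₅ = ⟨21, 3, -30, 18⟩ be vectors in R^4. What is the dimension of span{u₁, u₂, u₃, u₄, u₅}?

dim = 2

Put the 4×5 matrix [u₁|u₂|u₃|u₄|u₅] into echelon form.
Exactly 2 pivots survive; hence the rank is 2.
(With 5 elements in a 4-dimensional space the rank is at most 4.)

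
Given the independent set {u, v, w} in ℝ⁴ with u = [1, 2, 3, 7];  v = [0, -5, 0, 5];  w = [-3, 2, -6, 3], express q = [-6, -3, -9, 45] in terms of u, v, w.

q = 3u + 3v + 3w

Since u, v, w are independent, the coefficients expressing q are uniquely determined by a linear system.
Row-reducing the augmented matrix gives the unique coefficients (α₁, α₂, α₃) = (3, 3, 3).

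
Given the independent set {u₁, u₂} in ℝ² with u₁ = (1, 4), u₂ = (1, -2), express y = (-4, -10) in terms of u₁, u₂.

y = -3u₁ - u₂

Set up the augmented matrix [u₁ | u₂ | y] and row-reduce.
Row-reducing the augmented matrix gives the unique coefficients (a₁, a₂) = (-3, -1).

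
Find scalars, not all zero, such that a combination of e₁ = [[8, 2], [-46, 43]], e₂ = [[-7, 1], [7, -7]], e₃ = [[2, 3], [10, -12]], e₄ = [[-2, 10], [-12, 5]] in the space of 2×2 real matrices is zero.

Take coordinates with respect to {E₁₁, E₁₂, E₂₁, E₂₂}.
Solve the homogeneous system with e₁, e₂, e₃, e₄ as columns by row-reducing the coefficient matrix.
A generator of the null space is (1, 2, 2, -1).

e₁ + 2e₂ + 2e₃ - e₄ = 0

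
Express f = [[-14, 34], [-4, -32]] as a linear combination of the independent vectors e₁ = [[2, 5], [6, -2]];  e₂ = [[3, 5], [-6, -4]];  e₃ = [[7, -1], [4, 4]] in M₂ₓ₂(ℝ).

Take coordinate vectors relative to {E₁₁, E₁₂, E₂₁, E₂₂}.
Set up the augmented matrix [e₁ | e₂ | e₃ | f] and row-reduce.
Back-substitution yields (c₁, c₂, c₃) = (4, 2, -4).

f = 4e₁ + 2e₂ - 4e₃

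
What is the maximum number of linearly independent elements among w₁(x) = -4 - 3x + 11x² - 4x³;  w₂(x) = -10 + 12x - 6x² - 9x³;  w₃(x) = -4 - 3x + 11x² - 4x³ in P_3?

2

Pass to coordinate vectors with respect to the basis {1, x, …, x³}.
Put the 4×3 matrix [w₁|w₂|w₃] into echelon form.
Reduction leaves 2 leading entries, giving rank 2.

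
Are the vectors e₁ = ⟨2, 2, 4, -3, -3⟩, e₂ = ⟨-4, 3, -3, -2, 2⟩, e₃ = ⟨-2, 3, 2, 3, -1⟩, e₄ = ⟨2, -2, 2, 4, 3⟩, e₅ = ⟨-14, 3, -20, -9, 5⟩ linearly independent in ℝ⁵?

Place the vectors as rows of a 5×5 matrix and reduce to echelon form.
The reduction yields 4 nonzero rows, so the rank is 4.
Since rank 4 < 5, the set is linearly dependent.
Indeed 2e₁ - 2e₂ + e₃ + 2e₄ + e₅ = 0.

linearly dependent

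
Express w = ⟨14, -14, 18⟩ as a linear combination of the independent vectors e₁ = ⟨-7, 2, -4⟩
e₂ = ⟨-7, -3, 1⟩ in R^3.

Since e₁, e₂ are independent, the coefficients expressing w are uniquely determined by a linear system.
The system has the unique solution (α₁, α₂) = (-4, 2).

w = -4e₁ + 2e₂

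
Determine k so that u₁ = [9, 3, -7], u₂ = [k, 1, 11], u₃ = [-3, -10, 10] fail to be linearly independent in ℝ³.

The vectors are dependent exactly when the determinant of the matrix with rows u₁, u₂, u₃ vanishes.
The determinant works out to 40*k + 960.
Solving 40*k + 960 = 0 yields k = -24.

k = -24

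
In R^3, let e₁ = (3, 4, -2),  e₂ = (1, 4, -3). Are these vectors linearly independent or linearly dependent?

Row-reduce the matrix whose columns are e₁, e₂.
The reduction yields 2 nonzero rows, so the rank is 2.
Since rank = 2 (the number of vectors), the set is linearly independent.

linearly independent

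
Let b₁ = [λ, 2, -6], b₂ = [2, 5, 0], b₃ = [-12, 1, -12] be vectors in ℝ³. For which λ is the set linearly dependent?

λ = -27/5

The set is linearly dependent precisely when det[b₁; b₂; b₃] = 0.
Expanding, det = -60*λ - 324.
Setting this to zero gives λ = -27/5.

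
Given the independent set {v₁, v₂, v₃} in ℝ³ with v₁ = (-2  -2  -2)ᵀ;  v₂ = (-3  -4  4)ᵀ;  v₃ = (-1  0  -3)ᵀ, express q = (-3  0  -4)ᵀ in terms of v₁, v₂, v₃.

q = -2v₁ + v₂ + 4v₃

Since v₁, v₂, v₃ are independent, the coefficients expressing q are uniquely determined by a linear system.
Row-reducing the augmented matrix gives the unique coefficients (c₁, c₂, c₃) = (-2, 1, 4).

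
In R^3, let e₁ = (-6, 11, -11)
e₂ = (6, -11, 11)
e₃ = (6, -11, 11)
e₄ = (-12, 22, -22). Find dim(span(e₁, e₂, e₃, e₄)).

Row-reduce the 4×3 matrix with these as rows.
There is 1 pivot column, so rank = 1.
(With 4 elements in a 3-dimensional space the rank is at most 3.)

1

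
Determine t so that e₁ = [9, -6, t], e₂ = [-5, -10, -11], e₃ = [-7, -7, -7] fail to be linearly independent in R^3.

t = -9

The vectors are dependent exactly when the determinant of the matrix with rows e₁, e₂, e₃ vanishes.
Expanding, det = -35*t - 315.
Setting this to zero gives t = -9.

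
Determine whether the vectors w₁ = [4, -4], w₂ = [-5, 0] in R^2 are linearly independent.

linearly independent

The matrix [w₁|w₂] has determinant -20.
A nonzero determinant means the columns are linearly independent.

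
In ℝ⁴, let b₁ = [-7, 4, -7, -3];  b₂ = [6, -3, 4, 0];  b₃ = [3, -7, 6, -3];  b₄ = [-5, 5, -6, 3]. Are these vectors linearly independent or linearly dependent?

linearly independent

Form the 4×4 matrix with these as columns; its determinant is 198.
A nonzero determinant means the columns are linearly independent.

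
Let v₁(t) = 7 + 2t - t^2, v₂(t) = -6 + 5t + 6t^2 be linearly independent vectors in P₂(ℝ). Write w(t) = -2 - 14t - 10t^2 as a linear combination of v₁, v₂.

Work in coordinates with respect to the standard basis {1, t, t^2}.
Solve the system with v₁, v₂ as columns and w as the right-hand side.
The system has the unique solution (c₁, c₂) = (-2, -2).

w = -2v₁ - 2v₂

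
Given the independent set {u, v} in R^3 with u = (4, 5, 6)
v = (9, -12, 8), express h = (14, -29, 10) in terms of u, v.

h = -u + 2v

Write h = a₁u + a₂v and equate components.
Back-substitution yields (a₁, a₂) = (-1, 2).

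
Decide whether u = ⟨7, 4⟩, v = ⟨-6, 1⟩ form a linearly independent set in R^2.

linearly independent

Form the 2×2 matrix with these as columns; its determinant is 31.
A nonzero determinant means the columns are linearly independent.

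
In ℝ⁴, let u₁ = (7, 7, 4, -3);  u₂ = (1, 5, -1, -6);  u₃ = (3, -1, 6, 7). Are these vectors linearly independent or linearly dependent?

Place the vectors as rows of a 3×4 matrix and reduce to echelon form.
The reduction yields 3 nonzero rows, so the rank is 3.
Since rank = 3 (the number of vectors), the set is linearly independent.

linearly independent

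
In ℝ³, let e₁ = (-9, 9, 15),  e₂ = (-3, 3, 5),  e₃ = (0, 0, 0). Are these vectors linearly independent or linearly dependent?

One of the vectors is the zero vector, so the set is linearly dependent.

linearly dependent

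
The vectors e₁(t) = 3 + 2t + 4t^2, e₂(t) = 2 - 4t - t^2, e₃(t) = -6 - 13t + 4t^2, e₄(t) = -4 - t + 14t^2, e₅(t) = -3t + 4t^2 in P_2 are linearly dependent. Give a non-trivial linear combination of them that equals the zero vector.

2e₁ - 2e₂ + e₃ - e₄ = 0

Pass to coordinate vectors relative to the basis {1, t, t^2}.
Set up α₁e₁ + … + α₅e₅ = 0 and solve the homogeneous system.
The free variable yields coefficients (2, -2, 1, -1, 0) (any nonzero multiple also works).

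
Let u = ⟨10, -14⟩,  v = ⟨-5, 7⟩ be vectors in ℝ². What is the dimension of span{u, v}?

Form the matrix with u, v as columns and reduce.
There is 1 pivot column, so rank = 1.

1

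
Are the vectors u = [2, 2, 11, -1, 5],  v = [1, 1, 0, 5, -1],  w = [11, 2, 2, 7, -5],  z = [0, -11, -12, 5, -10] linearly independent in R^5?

Place the vectors as rows of a 4×5 matrix and reduce to echelon form.
The reduction yields 4 nonzero rows, so the rank is 4.
Since rank = 4 (the number of vectors), the set is linearly independent.

linearly independent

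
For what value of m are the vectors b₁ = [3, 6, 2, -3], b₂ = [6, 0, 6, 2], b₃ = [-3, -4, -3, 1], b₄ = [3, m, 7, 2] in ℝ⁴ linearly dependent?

The set is linearly dependent precisely when det[b₁; b₂; b₃; b₄] = 0.
Cofactor expansion gives det = 12*m - 72.
Setting this to zero gives m = 6.

m = 6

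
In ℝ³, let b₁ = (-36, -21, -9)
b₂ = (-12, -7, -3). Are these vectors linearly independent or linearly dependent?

Place the vectors as rows of a 2×3 matrix and reduce to echelon form.
The reduction yields 1 nonzero row, so the rank is 1.
Since rank 1 < 2, the set is linearly dependent.

linearly dependent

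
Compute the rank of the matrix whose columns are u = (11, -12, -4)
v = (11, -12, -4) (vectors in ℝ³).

1

Apply Gaussian elimination to the matrix whose rows are u, v.
Reduction leaves 1 leading entry, giving rank 1.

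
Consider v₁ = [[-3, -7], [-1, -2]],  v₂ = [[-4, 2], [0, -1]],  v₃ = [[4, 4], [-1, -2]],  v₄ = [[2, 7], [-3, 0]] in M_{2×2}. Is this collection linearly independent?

Take coordinates with respect to the standard basis {E₁₁, E₁₂, E₂₁, E₂₂}.
Row-reduce the matrix whose columns are v₁, v₂, v₃, v₄.
The reduction yields 4 nonzero rows, so the rank is 4.
Since rank = 4 (the number of vectors), the set is linearly independent.

linearly independent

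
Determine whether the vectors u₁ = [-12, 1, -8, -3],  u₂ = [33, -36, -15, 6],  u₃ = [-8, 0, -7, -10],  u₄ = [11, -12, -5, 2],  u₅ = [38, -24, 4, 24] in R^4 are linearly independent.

There are 5 vectors in a 4-dimensional space, so they cannot be linearly independent.

linearly dependent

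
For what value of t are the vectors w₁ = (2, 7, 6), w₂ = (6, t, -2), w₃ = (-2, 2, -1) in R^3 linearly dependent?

t = -15

The vectors are dependent exactly when the determinant of the matrix with rows w₁, w₂, w₃ vanishes.
The determinant works out to 10*t + 150.
Solving 10*t + 150 = 0 yields t = -15.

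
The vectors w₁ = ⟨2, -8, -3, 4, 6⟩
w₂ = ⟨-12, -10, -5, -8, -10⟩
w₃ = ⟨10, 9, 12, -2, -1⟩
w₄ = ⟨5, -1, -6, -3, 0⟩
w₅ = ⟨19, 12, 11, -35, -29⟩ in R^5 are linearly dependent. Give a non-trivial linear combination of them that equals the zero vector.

w₁ - 2w₂ - 3w₃ - 3w₄ + w₅ = 0

Set up α₁w₁ + … + α₅w₅ = 0 and solve the homogeneous system.
A generator of the null space is (1, -2, -3, -3, 1).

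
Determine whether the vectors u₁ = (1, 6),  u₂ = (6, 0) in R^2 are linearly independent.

linearly independent

Form the 2×2 matrix with these as columns; its determinant is -36.
A nonzero determinant means the columns are linearly independent.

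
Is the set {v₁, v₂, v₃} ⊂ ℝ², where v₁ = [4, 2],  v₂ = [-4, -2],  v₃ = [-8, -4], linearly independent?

There are 3 vectors in a 2-dimensional space, so they cannot be linearly independent.

linearly dependent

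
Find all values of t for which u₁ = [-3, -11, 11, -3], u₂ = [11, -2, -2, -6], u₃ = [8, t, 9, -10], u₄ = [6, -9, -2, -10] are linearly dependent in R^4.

t = -57/4

Dependence holds iff the 4×4 matrix [u₁ u₂ u₃ u₄] is singular.
Expanding, det = -820*t - 11685.
Solving -820*t - 11685 = 0 yields t = -57/4.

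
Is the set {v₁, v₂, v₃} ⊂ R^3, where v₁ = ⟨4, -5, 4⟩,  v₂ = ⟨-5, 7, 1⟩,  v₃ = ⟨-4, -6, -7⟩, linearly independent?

Row-reduce the matrix whose columns are v₁, v₂, v₃.
The reduction yields 3 nonzero rows, so the rank is 3.
Since rank = 3 (the number of vectors), the set is linearly independent.

linearly independent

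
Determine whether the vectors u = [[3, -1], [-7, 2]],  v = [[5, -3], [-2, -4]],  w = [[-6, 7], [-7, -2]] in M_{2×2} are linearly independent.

Take coordinates with respect to the standard basis {E₁₁, E₁₂, E₂₁, E₂₂}.
Place the vectors as rows of a 3×4 matrix and reduce to echelon form.
The reduction yields 3 nonzero rows, so the rank is 3.
Since rank = 3 (the number of vectors), the set is linearly independent.

linearly independent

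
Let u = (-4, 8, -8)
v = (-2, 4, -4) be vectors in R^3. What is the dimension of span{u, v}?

dim = 1

Row-reduce the 2×3 matrix with these as rows.
The echelon form has 1 nonzero row, so the rank is 1.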